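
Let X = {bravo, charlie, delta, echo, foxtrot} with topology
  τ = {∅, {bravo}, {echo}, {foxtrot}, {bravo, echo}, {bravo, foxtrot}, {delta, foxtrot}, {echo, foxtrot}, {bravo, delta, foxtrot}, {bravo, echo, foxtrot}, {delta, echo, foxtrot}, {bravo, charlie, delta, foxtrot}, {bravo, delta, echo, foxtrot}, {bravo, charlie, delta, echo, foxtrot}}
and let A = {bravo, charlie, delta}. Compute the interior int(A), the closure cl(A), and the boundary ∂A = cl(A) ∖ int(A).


int(A) = {bravo}, cl(A) = {bravo, charlie, delta}, ∂A = {charlie, delta}.

Closed sets in (X, τ) are complements of opens:
  closed(X, τ) = {∅, {charlie}, {echo}, {bravo, charlie}, {charlie, delta}, {charlie, echo}, {bravo, charlie, delta}, {bravo, charlie, echo}, {charlie, delta, echo}, {charlie, delta, foxtrot}, {bravo, charlie, delta, echo}, {bravo, charlie, delta, foxtrot}, {charlie, delta, echo, foxtrot}, {bravo, charlie, delta, echo, foxtrot}}.
int(A) = ⋃ {U ∈ τ : U ⊆ A}. Opens contained in A: ∅, {bravo}.
Taking the union of these: int(A) = {bravo}.
cl(A) = ⋂ {C closed : A ⊆ C}. Closed sets containing A: {bravo, charlie, delta}, {bravo, charlie, delta, echo}, {bravo, charlie, delta, foxtrot}, {bravo, charlie, delta, echo, foxtrot}.
Intersecting these: cl(A) = {bravo, charlie, delta}.
∂A = cl(A) ∖ int(A) = {bravo, charlie, delta} ∖ {bravo} = {charlie, delta}.


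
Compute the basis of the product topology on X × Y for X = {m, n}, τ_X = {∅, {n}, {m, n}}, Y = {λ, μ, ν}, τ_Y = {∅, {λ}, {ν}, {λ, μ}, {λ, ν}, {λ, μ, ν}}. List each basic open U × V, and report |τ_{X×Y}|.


Basis B = {∅ × ∅, {n} × {λ}, {n} × {ν}, {m, n} × {λ}, {m, n} × {ν}, {n} × {λ, μ}, {n} × {λ, ν}, {n} × {λ, μ, ν}, {m, n} × {λ, μ}, {m, n} × {λ, ν}, {m, n} × {λ, μ, ν}}; |τ_{X×Y}| = 18.

Enumerate products U × V with U ∈ τ_X, V ∈ τ_Y (deduplicated):
  ∅ × ∅ = {} (∅)
  {n} × {λ} = {(n,λ)}
  {n} × {ν} = {(n,ν)}
  {m, n} × {λ} = {(m,λ), (n,λ)}
  {m, n} × {ν} = {(m,ν), (n,ν)}
  {n} × {λ, μ} = {(n,λ), (n,μ)}
  {n} × {λ, ν} = {(n,λ), (n,ν)}
  {n} × {λ, μ, ν} = {(n,λ), (n,μ), (n,ν)}
  {m, n} × {λ, μ} = {(m,λ), (m,μ), (n,λ), (n,μ)}
  {m, n} × {λ, ν} = {(m,λ), (m,ν), (n,λ), (n,ν)}
  {m, n} × {λ, μ, ν} = {(m,λ), (m,μ), (m,ν), (n,λ), (n,μ), (n,ν)}
These 11 distinct sets form the basis B.
Close under arbitrary unions to get τ_{X×Y}; counting gives |τ_{X×Y}| = 18.


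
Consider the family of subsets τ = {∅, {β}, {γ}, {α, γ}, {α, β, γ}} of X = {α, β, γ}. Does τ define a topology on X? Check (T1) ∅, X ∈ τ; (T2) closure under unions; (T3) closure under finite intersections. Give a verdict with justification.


τ is NOT a topology on X.

Axiom (T1): ∅ ∈ τ? Yes; X ∈ τ? Yes.
Axiom (T2/T3): check pairwise unions and intersections of members of τ.
Counterexample for (T2): {β} ∪ {γ} = {β, γ} ∉ τ. Therefore τ is NOT a topology.


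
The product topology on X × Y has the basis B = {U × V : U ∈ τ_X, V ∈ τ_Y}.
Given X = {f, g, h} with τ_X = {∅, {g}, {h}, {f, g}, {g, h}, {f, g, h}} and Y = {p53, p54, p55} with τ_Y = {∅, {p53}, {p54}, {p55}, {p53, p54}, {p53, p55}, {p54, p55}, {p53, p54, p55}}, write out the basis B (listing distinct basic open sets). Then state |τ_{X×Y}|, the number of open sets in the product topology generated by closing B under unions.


Basis B = {∅ × ∅, {g} × {p53}, {g} × {p54}, {g} × {p55}, {h} × {p53}, {h} × {p54}, {h} × {p55}, {f, g} × {p53}, {f, g} × {p54}, {f, g} × {p55}, {g} × {p53, p54}, {g} × {p53, p55}, {g, h} × {p53}, {g} × {p54, p55}, {g, h} × {p54}, {g, h} × {p55}, {h} × {p53, p54}, {h} × {p53, p55}, {h} × {p54, p55}, {f, g, h} × {p53}, {f, g, h} × {p54}, {f, g, h} × {p55}, {g} × {p53, p54, p55}, {h} × {p53, p54, p55}, {f, g} × {p53, p54}, {f, g} × {p53, p55}, {f, g} × {p54, p55}, {g, h} × {p53, p54}, {g, h} × {p53, p55}, {g, h} × {p54, p55}, {f, g} × {p53, p54, p55}, {f, g, h} × {p53, p54}, {f, g, h} × {p53, p55}, {f, g, h} × {p54, p55}, {g, h} × {p53, p54, p55}, {f, g, h} × {p53, p54, p55}}; |τ_{X×Y}| = 216.

Enumerate products U × V with U ∈ τ_X, V ∈ τ_Y (deduplicated):
  ∅ × ∅ = {} (∅)
  {g} × {p53} = {(g,p53)}
  {g} × {p54} = {(g,p54)}
  {g} × {p55} = {(g,p55)}
  {h} × {p53} = {(h,p53)}
  {h} × {p54} = {(h,p54)}
  {h} × {p55} = {(h,p55)}
  {f, g} × {p53} = {(f,p53), (g,p53)}
  {f, g} × {p54} = {(f,p54), (g,p54)}
  {f, g} × {p55} = {(f,p55), (g,p55)}
  {g} × {p53, p54} = {(g,p53), (g,p54)}
  {g} × {p53, p55} = {(g,p53), (g,p55)}
  {g, h} × {p53} = {(g,p53), (h,p53)}
  {g} × {p54, p55} = {(g,p54), (g,p55)}
  {g, h} × {p54} = {(g,p54), (h,p54)}
  {g, h} × {p55} = {(g,p55), (h,p55)}
  {h} × {p53, p54} = {(h,p53), (h,p54)}
  {h} × {p53, p55} = {(h,p53), (h,p55)}
  {h} × {p54, p55} = {(h,p54), (h,p55)}
  {f, g, h} × {p53} = {(f,p53), (g,p53), (h,p53)}
  {f, g, h} × {p54} = {(f,p54), (g,p54), (h,p54)}
  {f, g, h} × {p55} = {(f,p55), (g,p55), (h,p55)}
  {g} × {p53, p54, p55} = {(g,p53), (g,p54), (g,p55)}
  {h} × {p53, p54, p55} = {(h,p53), (h,p54), (h,p55)}
  {f, g} × {p53, p54} = {(f,p53), (f,p54), (g,p53), (g,p54)}
  {f, g} × {p53, p55} = {(f,p53), (f,p55), (g,p53), (g,p55)}
  {f, g} × {p54, p55} = {(f,p54), (f,p55), (g,p54), (g,p55)}
  {g, h} × {p53, p54} = {(g,p53), (g,p54), (h,p53), (h,p54)}
  {g, h} × {p53, p55} = {(g,p53), (g,p55), (h,p53), (h,p55)}
  {g, h} × {p54, p55} = {(g,p54), (g,p55), (h,p54), (h,p55)}
  {f, g} × {p53, p54, p55} = {(f,p53), (f,p54), (f,p55), (g,p53), (g,p54), (g,p55)}
  {f, g, h} × {p53, p54} = {(f,p53), (f,p54), (g,p53), (g,p54), (h,p53), (h,p54)}
  {f, g, h} × {p53, p55} = {(f,p53), (f,p55), (g,p53), (g,p55), (h,p53), (h,p55)}
  {f, g, h} × {p54, p55} = {(f,p54), (f,p55), (g,p54), (g,p55), (h,p54), (h,p55)}
  {g, h} × {p53, p54, p55} = {(g,p53), (g,p54), (g,p55), (h,p53), (h,p54), (h,p55)}
  {f, g, h} × {p53, p54, p55} = {(f,p53), (f,p54), (f,p55), (g,p53), (g,p54), (g,p55), (h,p53), (h,p54), (h,p55)}
These 36 distinct sets form the basis B.
Close under arbitrary unions to get τ_{X×Y}; counting gives |τ_{X×Y}| = 216.


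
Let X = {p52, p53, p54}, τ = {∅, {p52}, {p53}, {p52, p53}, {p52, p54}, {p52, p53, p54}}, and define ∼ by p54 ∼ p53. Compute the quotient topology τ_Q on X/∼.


X/∼ = {[p52], [p53=p54]}; |τ_Q| = 3.

Equivalence classes: [p52], [p53=p54].
Quotient map π: X → X/∼ sends p52 ↦ [p52], p53 ↦ [p53=p54], p54 ↦ [p53=p54].
For each subset V ⊆ X/∼, compute π^{-1}(V) ⊆ X and check whether π^{-1}(V) ∈ τ. V is open in τ_Q iff π^{-1}(V) ∈ τ.
  V = {}: π^{-1}(V) = ∅ ∈ τ ✓.
  V = {[p52]}: π^{-1}(V) = {p52} ∈ τ ✓.
  V = {[p53=p54]}: π^{-1}(V) = {p53, p54} ∉ τ ✗.
  V = {[p52], [p53=p54]}: π^{-1}(V) = {p52, p53, p54} ∈ τ ✓.
Open sets in the quotient: τ_Q = {{}, {[p52]}, {[p52], [p53=p54]}} (3 elements).


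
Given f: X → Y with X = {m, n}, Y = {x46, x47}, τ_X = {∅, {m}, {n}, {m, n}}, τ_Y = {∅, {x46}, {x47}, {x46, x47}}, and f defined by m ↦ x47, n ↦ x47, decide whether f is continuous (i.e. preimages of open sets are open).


f IS continuous.

Compute f^{-1}(U) for each U ∈ τ_Y:
  U = ∅: f^{-1}(U) = ∅ ∈ τ_X ✓.
  U = {x46}: f^{-1}(U) = ∅ ∈ τ_X ✓.
  U = {x47}: f^{-1}(U) = {m, n} ∈ τ_X ✓.
  U = {x46, x47}: f^{-1}(U) = {m, n} ∈ τ_X ✓.
Every preimage lies in τ_X, so f IS continuous.


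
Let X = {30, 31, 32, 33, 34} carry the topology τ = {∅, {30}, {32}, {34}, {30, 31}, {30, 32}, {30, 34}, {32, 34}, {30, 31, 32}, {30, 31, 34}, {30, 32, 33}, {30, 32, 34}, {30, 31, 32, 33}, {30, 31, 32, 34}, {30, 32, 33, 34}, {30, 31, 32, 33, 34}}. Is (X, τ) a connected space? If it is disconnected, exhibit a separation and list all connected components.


(X, τ) is disconnected; components = [{34}, {30, 31, 32, 33}].

Find clopen sets (U ∈ τ with X ∖ U ∈ τ):
  U = ∅, X ∖ U = {30, 31, 32, 33, 34} — both open, so U is clopen.
  U = {34}, X ∖ U = {30, 31, 32, 33} — both open, so U is clopen.
  U = {30, 31, 32, 33}, X ∖ U = {34} — both open, so U is clopen.
  U = {30, 31, 32, 33, 34}, X ∖ U = ∅ — both open, so U is clopen.
Nontrivial clopen(s) exist: e.g. {34}. So (X, τ) is disconnected.
Compute connected components by grouping points that agree on all clopens:
  component: {34}
  component: {30, 31, 32, 33}


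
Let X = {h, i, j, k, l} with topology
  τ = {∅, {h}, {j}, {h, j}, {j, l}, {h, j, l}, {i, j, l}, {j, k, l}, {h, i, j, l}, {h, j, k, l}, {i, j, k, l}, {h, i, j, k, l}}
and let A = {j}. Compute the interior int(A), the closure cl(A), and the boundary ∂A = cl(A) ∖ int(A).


int(A) = {j}, cl(A) = {i, j, k, l}, ∂A = {i, k, l}.

Closed sets in (X, τ) are complements of opens:
  closed(X, τ) = {∅, {h}, {i}, {k}, {h, i}, {h, k}, {i, k}, {h, i, k}, {i, k, l}, {h, i, k, l}, {i, j, k, l}, {h, i, j, k, l}}.
int(A) = ⋃ {U ∈ τ : U ⊆ A}. Opens contained in A: ∅, {j}.
Taking the union of these: int(A) = {j}.
cl(A) = ⋂ {C closed : A ⊆ C}. Closed sets containing A: {i, j, k, l}, {h, i, j, k, l}.
Intersecting these: cl(A) = {i, j, k, l}.
∂A = cl(A) ∖ int(A) = {i, j, k, l} ∖ {j} = {i, k, l}.


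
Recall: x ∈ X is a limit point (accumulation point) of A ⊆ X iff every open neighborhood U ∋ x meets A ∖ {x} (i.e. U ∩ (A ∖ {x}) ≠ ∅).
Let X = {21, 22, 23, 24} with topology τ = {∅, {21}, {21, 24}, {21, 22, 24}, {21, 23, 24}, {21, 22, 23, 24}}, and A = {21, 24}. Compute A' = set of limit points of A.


A' = {22, 23, 24}

For each x ∈ X, list the open sets U ∈ τ with x ∈ U, then check whether U ∩ (A ∖ {x}) ≠ ∅ for every such U.
  x = 21: open {21} ∋ x has {21} ∩ (A ∖ {21}) = ∅, so x is NOT a limit point.
  x = 22: opens ∋ x are {21, 22, 24}, {21, 22, 23, 24}; each meets A ∖ {22}, so x IS a limit point.
  x = 23: opens ∋ x are {21, 23, 24}, {21, 22, 23, 24}; each meets A ∖ {23}, so x IS a limit point.
  x = 24: opens ∋ x are {21, 24}, {21, 22, 24}, {21, 23, 24}, {21, 22, 23, 24}; each meets A ∖ {24}, so x IS a limit point.
Collecting: A' = {22, 23, 24}.


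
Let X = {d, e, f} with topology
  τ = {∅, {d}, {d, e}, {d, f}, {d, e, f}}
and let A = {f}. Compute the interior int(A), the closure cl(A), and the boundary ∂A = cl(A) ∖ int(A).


int(A) = ∅, cl(A) = {f}, ∂A = {f}.

Closed sets in (X, τ) are complements of opens:
  closed(X, τ) = {∅, {e}, {f}, {e, f}, {d, e, f}}.
int(A) = ⋃ {U ∈ τ : U ⊆ A}. Opens contained in A: ∅.
Taking the union of these: int(A) = ∅.
cl(A) = ⋂ {C closed : A ⊆ C}. Closed sets containing A: {f}, {e, f}, {d, e, f}.
Intersecting these: cl(A) = {f}.
∂A = cl(A) ∖ int(A) = {f} ∖ ∅ = {f}.


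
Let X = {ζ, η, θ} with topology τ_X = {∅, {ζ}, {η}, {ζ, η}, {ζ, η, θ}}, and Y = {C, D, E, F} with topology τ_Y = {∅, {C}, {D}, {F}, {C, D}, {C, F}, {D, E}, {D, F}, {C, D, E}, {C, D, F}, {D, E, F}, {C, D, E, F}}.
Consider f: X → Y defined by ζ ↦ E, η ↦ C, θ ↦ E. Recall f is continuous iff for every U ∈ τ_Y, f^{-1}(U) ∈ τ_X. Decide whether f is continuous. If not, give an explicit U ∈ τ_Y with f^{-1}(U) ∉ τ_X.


f is NOT continuous.

Compute f^{-1}(U) for each U ∈ τ_Y:
  U = ∅: f^{-1}(U) = ∅ ∈ τ_X ✓.
  U = {C}: f^{-1}(U) = {η} ∈ τ_X ✓.
  U = {D}: f^{-1}(U) = ∅ ∈ τ_X ✓.
  U = {F}: f^{-1}(U) = ∅ ∈ τ_X ✓.
  U = {C, D}: f^{-1}(U) = {η} ∈ τ_X ✓.
  U = {C, F}: f^{-1}(U) = {η} ∈ τ_X ✓.
  U = {D, E}: f^{-1}(U) = {ζ, θ} ∉ τ_X ✗.
  U = {D, F}: f^{-1}(U) = ∅ ∈ τ_X ✓.
  U = {C, D, E}: f^{-1}(U) = {ζ, η, θ} ∈ τ_X ✓.
  U = {C, D, F}: f^{-1}(U) = {η} ∈ τ_X ✓.
  U = {D, E, F}: f^{-1}(U) = {ζ, θ} ∉ τ_X ✗.
  U = {C, D, E, F}: f^{-1}(U) = {ζ, η, θ} ∈ τ_X ✓.
Found U = {D, E} with f^{-1}(U) = {ζ, θ} not in τ_X. Therefore f is NOT continuous.


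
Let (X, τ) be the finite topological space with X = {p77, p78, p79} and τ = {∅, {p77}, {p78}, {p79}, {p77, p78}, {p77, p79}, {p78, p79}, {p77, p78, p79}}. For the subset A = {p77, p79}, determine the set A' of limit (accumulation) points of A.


A' = ∅

For each x ∈ X, list the open sets U ∈ τ with x ∈ U, then check whether U ∩ (A ∖ {x}) ≠ ∅ for every such U.
  x = p77: open {p77} ∋ x has {p77} ∩ (A ∖ {p77}) = ∅, so x is NOT a limit point.
  x = p78: open {p78} ∋ x has {p78} ∩ (A ∖ {p78}) = ∅, so x is NOT a limit point.
  x = p79: open {p79} ∋ x has {p79} ∩ (A ∖ {p79}) = ∅, so x is NOT a limit point.
Collecting: A' = ∅.


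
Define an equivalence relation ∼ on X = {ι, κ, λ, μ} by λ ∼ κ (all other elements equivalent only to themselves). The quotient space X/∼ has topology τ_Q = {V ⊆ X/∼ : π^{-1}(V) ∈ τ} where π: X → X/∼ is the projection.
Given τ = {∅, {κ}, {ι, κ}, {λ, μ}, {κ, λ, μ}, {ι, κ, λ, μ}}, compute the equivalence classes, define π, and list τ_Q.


X/∼ = {[ι], [κ=λ], [μ]}; |τ_Q| = 3.

Equivalence classes: [ι], [κ=λ], [μ].
Quotient map π: X → X/∼ sends ι ↦ [ι], κ ↦ [κ=λ], λ ↦ [κ=λ], μ ↦ [μ].
For each subset V ⊆ X/∼, compute π^{-1}(V) ⊆ X and check whether π^{-1}(V) ∈ τ. V is open in τ_Q iff π^{-1}(V) ∈ τ.
  V = {}: π^{-1}(V) = ∅ ∈ τ ✓.
  V = {[ι]}: π^{-1}(V) = {ι} ∉ τ ✗.
  V = {[κ=λ]}: π^{-1}(V) = {κ, λ} ∉ τ ✗.
  V = {[ι], [κ=λ]}: π^{-1}(V) = {ι, κ, λ} ∉ τ ✗.
  V = {[μ]}: π^{-1}(V) = {μ} ∉ τ ✗.
  V = {[ι], [μ]}: π^{-1}(V) = {ι, μ} ∉ τ ✗.
  V = {[κ=λ], [μ]}: π^{-1}(V) = {κ, λ, μ} ∈ τ ✓.
  V = {[ι], [κ=λ], [μ]}: π^{-1}(V) = {ι, κ, λ, μ} ∈ τ ✓.
Open sets in the quotient: τ_Q = {{}, {[κ=λ], [μ]}, {[ι], [κ=λ], [μ]}} (3 elements).


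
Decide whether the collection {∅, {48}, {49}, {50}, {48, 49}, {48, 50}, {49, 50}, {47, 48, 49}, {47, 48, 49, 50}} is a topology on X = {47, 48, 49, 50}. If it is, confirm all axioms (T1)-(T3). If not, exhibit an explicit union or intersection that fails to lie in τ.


τ is NOT a topology on X.

Axiom (T1): ∅ ∈ τ? Yes; X ∈ τ? Yes.
Axiom (T2/T3): check pairwise unions and intersections of members of τ.
Counterexample for (T2): {48} ∪ {49, 50} = {48, 49, 50} ∉ τ. Therefore τ is NOT a topology.


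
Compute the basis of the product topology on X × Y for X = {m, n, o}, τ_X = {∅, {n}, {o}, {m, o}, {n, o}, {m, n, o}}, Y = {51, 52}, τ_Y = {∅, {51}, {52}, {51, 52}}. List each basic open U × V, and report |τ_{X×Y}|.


Basis B = {∅ × ∅, {n} × {51}, {n} × {52}, {o} × {51}, {o} × {52}, {m, o} × {51}, {m, o} × {52}, {n} × {51, 52}, {n, o} × {51}, {n, o} × {52}, {o} × {51, 52}, {m, n, o} × {51}, {m, n, o} × {52}, {m, o} × {51, 52}, {n, o} × {51, 52}, {m, n, o} × {51, 52}}; |τ_{X×Y}| = 36.

Enumerate products U × V with U ∈ τ_X, V ∈ τ_Y (deduplicated):
  ∅ × ∅ = {} (∅)
  {n} × {51} = {(n,51)}
  {n} × {52} = {(n,52)}
  {o} × {51} = {(o,51)}
  {o} × {52} = {(o,52)}
  {m, o} × {51} = {(m,51), (o,51)}
  {m, o} × {52} = {(m,52), (o,52)}
  {n} × {51, 52} = {(n,51), (n,52)}
  {n, o} × {51} = {(n,51), (o,51)}
  {n, o} × {52} = {(n,52), (o,52)}
  {o} × {51, 52} = {(o,51), (o,52)}
  {m, n, o} × {51} = {(m,51), (n,51), (o,51)}
  {m, n, o} × {52} = {(m,52), (n,52), (o,52)}
  {m, o} × {51, 52} = {(m,51), (m,52), (o,51), (o,52)}
  {n, o} × {51, 52} = {(n,51), (n,52), (o,51), (o,52)}
  {m, n, o} × {51, 52} = {(m,51), (m,52), (n,51), (n,52), (o,51), (o,52)}
These 16 distinct sets form the basis B.
Close under arbitrary unions to get τ_{X×Y}; counting gives |τ_{X×Y}| = 36.


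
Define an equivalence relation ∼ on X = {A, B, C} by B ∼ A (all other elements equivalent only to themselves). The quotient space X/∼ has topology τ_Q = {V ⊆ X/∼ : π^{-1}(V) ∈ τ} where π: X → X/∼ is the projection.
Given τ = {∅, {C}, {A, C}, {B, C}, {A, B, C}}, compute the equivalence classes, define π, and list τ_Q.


X/∼ = {[A=B], [C]}; |τ_Q| = 3.

Equivalence classes: [A=B], [C].
Quotient map π: X → X/∼ sends A ↦ [A=B], B ↦ [A=B], C ↦ [C].
For each subset V ⊆ X/∼, compute π^{-1}(V) ⊆ X and check whether π^{-1}(V) ∈ τ. V is open in τ_Q iff π^{-1}(V) ∈ τ.
  V = {}: π^{-1}(V) = ∅ ∈ τ ✓.
  V = {[A=B]}: π^{-1}(V) = {A, B} ∉ τ ✗.
  V = {[C]}: π^{-1}(V) = {C} ∈ τ ✓.
  V = {[A=B], [C]}: π^{-1}(V) = {A, B, C} ∈ τ ✓.
Open sets in the quotient: τ_Q = {{}, {[C]}, {[A=B], [C]}} (3 elements).


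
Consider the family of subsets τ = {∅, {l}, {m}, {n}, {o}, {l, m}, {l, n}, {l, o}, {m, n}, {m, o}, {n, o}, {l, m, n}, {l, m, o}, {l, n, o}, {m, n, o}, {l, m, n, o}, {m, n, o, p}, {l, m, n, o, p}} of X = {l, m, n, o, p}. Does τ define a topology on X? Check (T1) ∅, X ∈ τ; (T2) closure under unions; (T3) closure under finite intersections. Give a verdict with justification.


τ IS a topology on X.

Axiom (T1): ∅ ∈ τ? Yes; X ∈ τ? Yes.
Axiom (T2/T3): check pairwise unions and intersections of members of τ.
All pairwise intersections and unions checked — each lies in τ. Therefore τ satisfies (T1), (T2), (T3): it IS a topology on X.


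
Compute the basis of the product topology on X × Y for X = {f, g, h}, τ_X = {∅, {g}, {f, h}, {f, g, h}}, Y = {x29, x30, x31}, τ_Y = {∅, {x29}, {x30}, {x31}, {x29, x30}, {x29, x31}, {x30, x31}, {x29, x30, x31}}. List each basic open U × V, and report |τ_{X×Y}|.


Basis B = {∅ × ∅, {g} × {x29}, {g} × {x30}, {g} × {x31}, {f, h} × {x29}, {f, h} × {x30}, {f, h} × {x31}, {g} × {x29, x30}, {g} × {x29, x31}, {g} × {x30, x31}, {f, g, h} × {x29}, {f, g, h} × {x30}, {f, g, h} × {x31}, {g} × {x29, x30, x31}, {f, h} × {x29, x30}, {f, h} × {x29, x31}, {f, h} × {x30, x31}, {f, h} × {x29, x30, x31}, {f, g, h} × {x29, x30}, {f, g, h} × {x29, x31}, {f, g, h} × {x30, x31}, {f, g, h} × {x29, x30, x31}}; |τ_{X×Y}| = 64.

Enumerate products U × V with U ∈ τ_X, V ∈ τ_Y (deduplicated):
  ∅ × ∅ = {} (∅)
  {g} × {x29} = {(g,x29)}
  {g} × {x30} = {(g,x30)}
  {g} × {x31} = {(g,x31)}
  {f, h} × {x29} = {(f,x29), (h,x29)}
  {f, h} × {x30} = {(f,x30), (h,x30)}
  {f, h} × {x31} = {(f,x31), (h,x31)}
  {g} × {x29, x30} = {(g,x29), (g,x30)}
  {g} × {x29, x31} = {(g,x29), (g,x31)}
  {g} × {x30, x31} = {(g,x30), (g,x31)}
  {f, g, h} × {x29} = {(f,x29), (g,x29), (h,x29)}
  {f, g, h} × {x30} = {(f,x30), (g,x30), (h,x30)}
  {f, g, h} × {x31} = {(f,x31), (g,x31), (h,x31)}
  {g} × {x29, x30, x31} = {(g,x29), (g,x30), (g,x31)}
  {f, h} × {x29, x30} = {(f,x29), (f,x30), (h,x29), (h,x30)}
  {f, h} × {x29, x31} = {(f,x29), (f,x31), (h,x29), (h,x31)}
  {f, h} × {x30, x31} = {(f,x30), (f,x31), (h,x30), (h,x31)}
  {f, h} × {x29, x30, x31} = {(f,x29), (f,x30), (f,x31), (h,x29), (h,x30), (h,x31)}
  {f, g, h} × {x29, x30} = {(f,x29), (f,x30), (g,x29), (g,x30), (h,x29), (h,x30)}
  {f, g, h} × {x29, x31} = {(f,x29), (f,x31), (g,x29), (g,x31), (h,x29), (h,x31)}
  {f, g, h} × {x30, x31} = {(f,x30), (f,x31), (g,x30), (g,x31), (h,x30), (h,x31)}
  {f, g, h} × {x29, x30, x31} = {(f,x29), (f,x30), (f,x31), (g,x29), (g,x30), (g,x31), (h,x29), (h,x30), (h,x31)}
These 22 distinct sets form the basis B.
Close under arbitrary unions to get τ_{X×Y}; counting gives |τ_{X×Y}| = 64.


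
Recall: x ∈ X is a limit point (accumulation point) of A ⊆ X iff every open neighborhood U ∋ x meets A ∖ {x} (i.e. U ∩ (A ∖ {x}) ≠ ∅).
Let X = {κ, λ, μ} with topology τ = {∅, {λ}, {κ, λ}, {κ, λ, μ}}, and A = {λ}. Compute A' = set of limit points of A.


A' = {κ, μ}

For each x ∈ X, list the open sets U ∈ τ with x ∈ U, then check whether U ∩ (A ∖ {x}) ≠ ∅ for every such U.
  x = κ: opens ∋ x are {κ, λ}, {κ, λ, μ}; each meets A ∖ {κ}, so x IS a limit point.
  x = λ: open {λ} ∋ x has {λ} ∩ (A ∖ {λ}) = ∅, so x is NOT a limit point.
  x = μ: opens ∋ x are {κ, λ, μ}; each meets A ∖ {μ}, so x IS a limit point.
Collecting: A' = {κ, μ}.


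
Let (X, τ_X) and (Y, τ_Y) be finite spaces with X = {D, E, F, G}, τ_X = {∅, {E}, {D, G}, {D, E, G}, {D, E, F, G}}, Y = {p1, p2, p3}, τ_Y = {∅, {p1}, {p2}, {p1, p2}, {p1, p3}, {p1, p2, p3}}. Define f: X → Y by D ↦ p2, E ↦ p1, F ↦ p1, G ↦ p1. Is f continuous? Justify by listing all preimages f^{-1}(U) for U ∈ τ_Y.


f is NOT continuous.

Compute f^{-1}(U) for each U ∈ τ_Y:
  U = ∅: f^{-1}(U) = ∅ ∈ τ_X ✓.
  U = {p1}: f^{-1}(U) = {E, F, G} ∉ τ_X ✗.
  U = {p2}: f^{-1}(U) = {D} ∉ τ_X ✗.
  U = {p1, p2}: f^{-1}(U) = {D, E, F, G} ∈ τ_X ✓.
  U = {p1, p3}: f^{-1}(U) = {E, F, G} ∉ τ_X ✗.
  U = {p1, p2, p3}: f^{-1}(U) = {D, E, F, G} ∈ τ_X ✓.
Found U = {p1} with f^{-1}(U) = {E, F, G} not in τ_X. Therefore f is NOT continuous.


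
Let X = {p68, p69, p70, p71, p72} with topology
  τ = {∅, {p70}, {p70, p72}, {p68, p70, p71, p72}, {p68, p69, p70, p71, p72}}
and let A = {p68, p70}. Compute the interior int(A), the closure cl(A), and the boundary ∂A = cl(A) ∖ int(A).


int(A) = {p70}, cl(A) = {p68, p69, p70, p71, p72}, ∂A = {p68, p69, p71, p72}.

Closed sets in (X, τ) are complements of opens:
  closed(X, τ) = {∅, {p69}, {p68, p69, p71}, {p68, p69, p71, p72}, {p68, p69, p70, p71, p72}}.
int(A) = ⋃ {U ∈ τ : U ⊆ A}. Opens contained in A: ∅, {p70}.
Taking the union of these: int(A) = {p70}.
cl(A) = ⋂ {C closed : A ⊆ C}. Closed sets containing A: {p68, p69, p70, p71, p72}.
Intersecting these: cl(A) = {p68, p69, p70, p71, p72}.
∂A = cl(A) ∖ int(A) = {p68, p69, p70, p71, p72} ∖ {p70} = {p68, p69, p71, p72}.


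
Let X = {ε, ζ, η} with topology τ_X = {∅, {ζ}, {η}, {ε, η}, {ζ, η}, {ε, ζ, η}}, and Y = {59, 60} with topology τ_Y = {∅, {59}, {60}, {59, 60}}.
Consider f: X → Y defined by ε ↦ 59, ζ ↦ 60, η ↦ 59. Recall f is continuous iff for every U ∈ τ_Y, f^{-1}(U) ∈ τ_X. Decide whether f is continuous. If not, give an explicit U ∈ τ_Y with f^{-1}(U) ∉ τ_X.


f IS continuous.

Compute f^{-1}(U) for each U ∈ τ_Y:
  U = ∅: f^{-1}(U) = ∅ ∈ τ_X ✓.
  U = {59}: f^{-1}(U) = {ε, η} ∈ τ_X ✓.
  U = {60}: f^{-1}(U) = {ζ} ∈ τ_X ✓.
  U = {59, 60}: f^{-1}(U) = {ε, ζ, η} ∈ τ_X ✓.
Every preimage lies in τ_X, so f IS continuous.


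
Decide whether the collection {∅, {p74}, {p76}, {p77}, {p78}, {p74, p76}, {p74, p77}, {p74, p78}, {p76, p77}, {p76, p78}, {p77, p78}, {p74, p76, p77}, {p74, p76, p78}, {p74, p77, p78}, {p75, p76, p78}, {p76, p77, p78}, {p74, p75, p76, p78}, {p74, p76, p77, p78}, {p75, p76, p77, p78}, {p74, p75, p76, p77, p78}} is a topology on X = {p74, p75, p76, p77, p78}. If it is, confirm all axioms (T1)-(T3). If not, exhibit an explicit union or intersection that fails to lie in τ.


τ IS a topology on X.

Axiom (T1): ∅ ∈ τ? Yes; X ∈ τ? Yes.
Axiom (T2/T3): check pairwise unions and intersections of members of τ.
All pairwise intersections and unions checked — each lies in τ. Therefore τ satisfies (T1), (T2), (T3): it IS a topology on X.


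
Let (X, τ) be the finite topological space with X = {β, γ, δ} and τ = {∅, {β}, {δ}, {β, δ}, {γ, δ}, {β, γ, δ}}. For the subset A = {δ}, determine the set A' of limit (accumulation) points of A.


A' = {γ}

For each x ∈ X, list the open sets U ∈ τ with x ∈ U, then check whether U ∩ (A ∖ {x}) ≠ ∅ for every such U.
  x = β: open {β} ∋ x has {β} ∩ (A ∖ {β}) = ∅, so x is NOT a limit point.
  x = γ: opens ∋ x are {γ, δ}, {β, γ, δ}; each meets A ∖ {γ}, so x IS a limit point.
  x = δ: open {δ} ∋ x has {δ} ∩ (A ∖ {δ}) = ∅, so x is NOT a limit point.
Collecting: A' = {γ}.


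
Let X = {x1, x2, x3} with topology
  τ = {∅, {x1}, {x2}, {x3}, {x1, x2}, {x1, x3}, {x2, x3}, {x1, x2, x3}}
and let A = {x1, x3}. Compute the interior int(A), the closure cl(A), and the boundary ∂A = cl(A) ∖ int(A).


int(A) = {x1, x3}, cl(A) = {x1, x3}, ∂A = ∅.

Closed sets in (X, τ) are complements of opens:
  closed(X, τ) = {∅, {x1}, {x2}, {x3}, {x1, x2}, {x1, x3}, {x2, x3}, {x1, x2, x3}}.
int(A) = ⋃ {U ∈ τ : U ⊆ A}. Opens contained in A: ∅, {x1}, {x3}, {x1, x3}.
Taking the union of these: int(A) = {x1, x3}.
cl(A) = ⋂ {C closed : A ⊆ C}. Closed sets containing A: {x1, x3}, {x1, x2, x3}.
Intersecting these: cl(A) = {x1, x3}.
∂A = cl(A) ∖ int(A) = {x1, x3} ∖ {x1, x3} = ∅.


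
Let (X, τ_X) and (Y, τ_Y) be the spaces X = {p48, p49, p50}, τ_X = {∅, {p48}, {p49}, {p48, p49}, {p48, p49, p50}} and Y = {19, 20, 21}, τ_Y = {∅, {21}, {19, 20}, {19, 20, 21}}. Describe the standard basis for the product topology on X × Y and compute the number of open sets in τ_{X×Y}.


Basis B = {∅ × ∅, {p48} × {21}, {p49} × {21}, {p48} × {19, 20}, {p48, p49} × {21}, {p49} × {19, 20}, {p48} × {19, 20, 21}, {p48, p49, p50} × {21}, {p49} × {19, 20, 21}, {p48, p49} × {19, 20}, {p48, p49} × {19, 20, 21}, {p48, p49, p50} × {19, 20}, {p48, p49, p50} × {19, 20, 21}}; |τ_{X×Y}| = 25.

Enumerate products U × V with U ∈ τ_X, V ∈ τ_Y (deduplicated):
  ∅ × ∅ = {} (∅)
  {p48} × {21} = {(p48,21)}
  {p49} × {21} = {(p49,21)}
  {p48} × {19, 20} = {(p48,19), (p48,20)}
  {p48, p49} × {21} = {(p48,21), (p49,21)}
  {p49} × {19, 20} = {(p49,19), (p49,20)}
  {p48} × {19, 20, 21} = {(p48,19), (p48,20), (p48,21)}
  {p48, p49, p50} × {21} = {(p48,21), (p49,21), (p50,21)}
  {p49} × {19, 20, 21} = {(p49,19), (p49,20), (p49,21)}
  {p48, p49} × {19, 20} = {(p48,19), (p48,20), (p49,19), (p49,20)}
  {p48, p49} × {19, 20, 21} = {(p48,19), (p48,20), (p48,21), (p49,19), (p49,20), (p49,21)}
  {p48, p49, p50} × {19, 20} = {(p48,19), (p48,20), (p49,19), (p49,20), (p50,19), (p50,20)}
  {p48, p49, p50} × {19, 20, 21} = {(p48,19), (p48,20), (p48,21), (p49,19), (p49,20), (p49,21), (p50,19), (p50,20), (p50,21)}
These 13 distinct sets form the basis B.
Close under arbitrary unions to get τ_{X×Y}; counting gives |τ_{X×Y}| = 25.


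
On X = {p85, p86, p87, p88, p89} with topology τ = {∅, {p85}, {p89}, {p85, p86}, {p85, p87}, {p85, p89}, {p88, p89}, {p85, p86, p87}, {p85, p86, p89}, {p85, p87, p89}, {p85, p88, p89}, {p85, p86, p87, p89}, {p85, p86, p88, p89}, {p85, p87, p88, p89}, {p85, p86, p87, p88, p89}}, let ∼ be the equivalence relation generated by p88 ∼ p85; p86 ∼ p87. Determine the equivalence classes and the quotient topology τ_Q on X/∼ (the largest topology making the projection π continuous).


X/∼ = {[p85=p88], [p86=p87], [p89]}; |τ_Q| = 4.

Equivalence classes: [p85=p88], [p86=p87], [p89].
Quotient map π: X → X/∼ sends p85 ↦ [p85=p88], p86 ↦ [p86=p87], p87 ↦ [p86=p87], p88 ↦ [p85=p88], p89 ↦ [p89].
For each subset V ⊆ X/∼, compute π^{-1}(V) ⊆ X and check whether π^{-1}(V) ∈ τ. V is open in τ_Q iff π^{-1}(V) ∈ τ.
  V = {}: π^{-1}(V) = ∅ ∈ τ ✓.
  V = {[p85=p88]}: π^{-1}(V) = {p85, p88} ∉ τ ✗.
  V = {[p86=p87]}: π^{-1}(V) = {p86, p87} ∉ τ ✗.
  V = {[p85=p88], [p86=p87]}: π^{-1}(V) = {p85, p86, p87, p88} ∉ τ ✗.
  V = {[p89]}: π^{-1}(V) = {p89} ∈ τ ✓.
  V = {[p85=p88], [p89]}: π^{-1}(V) = {p85, p88, p89} ∈ τ ✓.
  V = {[p86=p87], [p89]}: π^{-1}(V) = {p86, p87, p89} ∉ τ ✗.
  V = {[p85=p88], [p86=p87], [p89]}: π^{-1}(V) = {p85, p86, p87, p88, p89} ∈ τ ✓.
Open sets in the quotient: τ_Q = {{}, {[p89]}, {[p85=p88], [p89]}, {[p85=p88], [p86=p87], [p89]}} (4 elements).


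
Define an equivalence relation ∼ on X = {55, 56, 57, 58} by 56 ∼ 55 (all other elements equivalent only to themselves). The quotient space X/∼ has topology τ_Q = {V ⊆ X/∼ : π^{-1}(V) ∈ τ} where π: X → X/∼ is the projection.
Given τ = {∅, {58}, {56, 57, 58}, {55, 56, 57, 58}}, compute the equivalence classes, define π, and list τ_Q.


X/∼ = {[55=56], [57], [58]}; |τ_Q| = 3.

Equivalence classes: [55=56], [57], [58].
Quotient map π: X → X/∼ sends 55 ↦ [55=56], 56 ↦ [55=56], 57 ↦ [57], 58 ↦ [58].
For each subset V ⊆ X/∼, compute π^{-1}(V) ⊆ X and check whether π^{-1}(V) ∈ τ. V is open in τ_Q iff π^{-1}(V) ∈ τ.
  V = {}: π^{-1}(V) = ∅ ∈ τ ✓.
  V = {[55=56]}: π^{-1}(V) = {55, 56} ∉ τ ✗.
  V = {[57]}: π^{-1}(V) = {57} ∉ τ ✗.
  V = {[55=56], [57]}: π^{-1}(V) = {55, 56, 57} ∉ τ ✗.
  V = {[58]}: π^{-1}(V) = {58} ∈ τ ✓.
  V = {[55=56], [58]}: π^{-1}(V) = {55, 56, 58} ∉ τ ✗.
  V = {[57], [58]}: π^{-1}(V) = {57, 58} ∉ τ ✗.
  V = {[55=56], [57], [58]}: π^{-1}(V) = {55, 56, 57, 58} ∈ τ ✓.
Open sets in the quotient: τ_Q = {{}, {[58]}, {[55=56], [57], [58]}} (3 elements).


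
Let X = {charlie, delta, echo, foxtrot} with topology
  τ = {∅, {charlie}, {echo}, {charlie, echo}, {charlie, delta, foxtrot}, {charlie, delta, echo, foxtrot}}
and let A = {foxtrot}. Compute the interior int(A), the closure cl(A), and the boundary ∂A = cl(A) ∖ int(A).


int(A) = ∅, cl(A) = {delta, foxtrot}, ∂A = {delta, foxtrot}.

Closed sets in (X, τ) are complements of opens:
  closed(X, τ) = {∅, {echo}, {delta, foxtrot}, {charlie, delta, foxtrot}, {delta, echo, foxtrot}, {charlie, delta, echo, foxtrot}}.
int(A) = ⋃ {U ∈ τ : U ⊆ A}. Opens contained in A: ∅.
Taking the union of these: int(A) = ∅.
cl(A) = ⋂ {C closed : A ⊆ C}. Closed sets containing A: {delta, foxtrot}, {charlie, delta, foxtrot}, {delta, echo, foxtrot}, {charlie, delta, echo, foxtrot}.
Intersecting these: cl(A) = {delta, foxtrot}.
∂A = cl(A) ∖ int(A) = {delta, foxtrot} ∖ ∅ = {delta, foxtrot}.


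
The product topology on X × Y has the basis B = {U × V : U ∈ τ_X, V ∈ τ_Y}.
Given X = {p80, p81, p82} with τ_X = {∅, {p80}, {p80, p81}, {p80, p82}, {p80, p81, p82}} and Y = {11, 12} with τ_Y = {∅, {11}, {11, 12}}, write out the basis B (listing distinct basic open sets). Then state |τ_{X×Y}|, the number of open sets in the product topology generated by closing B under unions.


Basis B = {∅ × ∅, {p80} × {11}, {p80} × {11, 12}, {p80, p81} × {11}, {p80, p82} × {11}, {p80, p81, p82} × {11}, {p80, p81} × {11, 12}, {p80, p82} × {11, 12}, {p80, p81, p82} × {11, 12}}; |τ_{X×Y}| = 14.

Enumerate products U × V with U ∈ τ_X, V ∈ τ_Y (deduplicated):
  ∅ × ∅ = {} (∅)
  {p80} × {11} = {(p80,11)}
  {p80} × {11, 12} = {(p80,11), (p80,12)}
  {p80, p81} × {11} = {(p80,11), (p81,11)}
  {p80, p82} × {11} = {(p80,11), (p82,11)}
  {p80, p81, p82} × {11} = {(p80,11), (p81,11), (p82,11)}
  {p80, p81} × {11, 12} = {(p80,11), (p80,12), (p81,11), (p81,12)}
  {p80, p82} × {11, 12} = {(p80,11), (p80,12), (p82,11), (p82,12)}
  {p80, p81, p82} × {11, 12} = {(p80,11), (p80,12), (p81,11), (p81,12), (p82,11), (p82,12)}
These 9 distinct sets form the basis B.
Close under arbitrary unions to get τ_{X×Y}; counting gives |τ_{X×Y}| = 14.


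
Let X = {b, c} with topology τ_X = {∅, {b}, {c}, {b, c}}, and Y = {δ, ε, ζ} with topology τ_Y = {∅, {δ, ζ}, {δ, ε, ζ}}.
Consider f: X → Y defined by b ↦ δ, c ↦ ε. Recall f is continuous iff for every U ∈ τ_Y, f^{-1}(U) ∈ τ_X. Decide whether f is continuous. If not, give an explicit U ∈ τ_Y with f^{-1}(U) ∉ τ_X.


f IS continuous.

Compute f^{-1}(U) for each U ∈ τ_Y:
  U = ∅: f^{-1}(U) = ∅ ∈ τ_X ✓.
  U = {δ, ζ}: f^{-1}(U) = {b} ∈ τ_X ✓.
  U = {δ, ε, ζ}: f^{-1}(U) = {b, c} ∈ τ_X ✓.
Every preimage lies in τ_X, so f IS continuous.


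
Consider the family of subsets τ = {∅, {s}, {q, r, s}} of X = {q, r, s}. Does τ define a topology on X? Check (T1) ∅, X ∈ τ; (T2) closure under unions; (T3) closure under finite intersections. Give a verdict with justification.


τ IS a topology on X.

Axiom (T1): ∅ ∈ τ? Yes; X ∈ τ? Yes.
Axiom (T2/T3): check pairwise unions and intersections of members of τ.
All pairwise intersections and unions checked — each lies in τ. Therefore τ satisfies (T1), (T2), (T3): it IS a topology on X.


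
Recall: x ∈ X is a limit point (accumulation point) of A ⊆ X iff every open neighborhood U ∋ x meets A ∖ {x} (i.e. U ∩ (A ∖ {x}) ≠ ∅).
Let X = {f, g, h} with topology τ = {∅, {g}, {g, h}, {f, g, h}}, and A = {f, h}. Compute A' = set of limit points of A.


A' = {f}

For each x ∈ X, list the open sets U ∈ τ with x ∈ U, then check whether U ∩ (A ∖ {x}) ≠ ∅ for every such U.
  x = f: opens ∋ x are {f, g, h}; each meets A ∖ {f}, so x IS a limit point.
  x = g: open {g} ∋ x has {g} ∩ (A ∖ {g}) = ∅, so x is NOT a limit point.
  x = h: open {g, h} ∋ x has {g, h} ∩ (A ∖ {h}) = ∅, so x is NOT a limit point.
Collecting: A' = {f}.


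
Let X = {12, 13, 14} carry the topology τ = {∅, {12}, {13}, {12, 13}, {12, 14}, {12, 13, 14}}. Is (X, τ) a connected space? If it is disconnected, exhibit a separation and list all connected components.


(X, τ) is disconnected; components = [{13}, {12, 14}].

Find clopen sets (U ∈ τ with X ∖ U ∈ τ):
  U = ∅, X ∖ U = {12, 13, 14} — both open, so U is clopen.
  U = {13}, X ∖ U = {12, 14} — both open, so U is clopen.
  U = {12, 14}, X ∖ U = {13} — both open, so U is clopen.
  U = {12, 13, 14}, X ∖ U = ∅ — both open, so U is clopen.
Nontrivial clopen(s) exist: e.g. {12, 14}. So (X, τ) is disconnected.
Compute connected components by grouping points that agree on all clopens:
  component: {13}
  component: {12, 14}


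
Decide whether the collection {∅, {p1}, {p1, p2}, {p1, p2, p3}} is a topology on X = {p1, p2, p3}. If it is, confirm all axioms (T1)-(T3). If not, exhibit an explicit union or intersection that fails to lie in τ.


τ IS a topology on X.

Axiom (T1): ∅ ∈ τ? Yes; X ∈ τ? Yes.
Axiom (T2/T3): check pairwise unions and intersections of members of τ.
All pairwise intersections and unions checked — each lies in τ. Therefore τ satisfies (T1), (T2), (T3): it IS a topology on X.


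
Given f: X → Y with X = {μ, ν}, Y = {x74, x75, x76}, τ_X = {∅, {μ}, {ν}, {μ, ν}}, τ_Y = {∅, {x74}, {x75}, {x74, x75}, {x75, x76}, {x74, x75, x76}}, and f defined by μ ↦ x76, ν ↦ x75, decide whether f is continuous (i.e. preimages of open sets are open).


f IS continuous.

Compute f^{-1}(U) for each U ∈ τ_Y:
  U = ∅: f^{-1}(U) = ∅ ∈ τ_X ✓.
  U = {x74}: f^{-1}(U) = ∅ ∈ τ_X ✓.
  U = {x75}: f^{-1}(U) = {ν} ∈ τ_X ✓.
  U = {x74, x75}: f^{-1}(U) = {ν} ∈ τ_X ✓.
  U = {x75, x76}: f^{-1}(U) = {μ, ν} ∈ τ_X ✓.
  U = {x74, x75, x76}: f^{-1}(U) = {μ, ν} ∈ τ_X ✓.
Every preimage lies in τ_X, so f IS continuous.


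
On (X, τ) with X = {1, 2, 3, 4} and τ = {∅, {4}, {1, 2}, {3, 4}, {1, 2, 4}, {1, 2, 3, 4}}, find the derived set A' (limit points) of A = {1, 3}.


A' = {2}

For each x ∈ X, list the open sets U ∈ τ with x ∈ U, then check whether U ∩ (A ∖ {x}) ≠ ∅ for every such U.
  x = 1: open {1, 2} ∋ x has {1, 2} ∩ (A ∖ {1}) = ∅, so x is NOT a limit point.
  x = 2: opens ∋ x are {1, 2}, {1, 2, 4}, {1, 2, 3, 4}; each meets A ∖ {2}, so x IS a limit point.
  x = 3: open {3, 4} ∋ x has {3, 4} ∩ (A ∖ {3}) = ∅, so x is NOT a limit point.
  x = 4: open {4} ∋ x has {4} ∩ (A ∖ {4}) = ∅, so x is NOT a limit point.
Collecting: A' = {2}.


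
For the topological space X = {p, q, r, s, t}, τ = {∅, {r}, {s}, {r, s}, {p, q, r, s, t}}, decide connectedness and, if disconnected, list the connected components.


(X, τ) is connected.

Find clopen sets (U ∈ τ with X ∖ U ∈ τ):
  U = ∅, X ∖ U = {p, q, r, s, t} — both open, so U is clopen.
  U = {p, q, r, s, t}, X ∖ U = ∅ — both open, so U is clopen.
Only trivial clopens (∅ and X) exist, so (X, τ) is connected.
Compute connected components by grouping points that agree on all clopens:
  component: {p, q, r, s, t}


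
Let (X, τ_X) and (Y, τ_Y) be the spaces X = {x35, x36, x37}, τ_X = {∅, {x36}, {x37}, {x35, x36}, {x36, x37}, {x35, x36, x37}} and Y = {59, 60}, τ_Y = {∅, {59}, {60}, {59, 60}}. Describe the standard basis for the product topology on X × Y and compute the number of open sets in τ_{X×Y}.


Basis B = {∅ × ∅, {x36} × {59}, {x36} × {60}, {x37} × {59}, {x37} × {60}, {x35, x36} × {59}, {x35, x36} × {60}, {x36} × {59, 60}, {x36, x37} × {59}, {x36, x37} × {60}, {x37} × {59, 60}, {x35, x36, x37} × {59}, {x35, x36, x37} × {60}, {x35, x36} × {59, 60}, {x36, x37} × {59, 60}, {x35, x36, x37} × {59, 60}}; |τ_{X×Y}| = 36.

Enumerate products U × V with U ∈ τ_X, V ∈ τ_Y (deduplicated):
  ∅ × ∅ = {} (∅)
  {x36} × {59} = {(x36,59)}
  {x36} × {60} = {(x36,60)}
  {x37} × {59} = {(x37,59)}
  {x37} × {60} = {(x37,60)}
  {x35, x36} × {59} = {(x35,59), (x36,59)}
  {x35, x36} × {60} = {(x35,60), (x36,60)}
  {x36} × {59, 60} = {(x36,59), (x36,60)}
  {x36, x37} × {59} = {(x36,59), (x37,59)}
  {x36, x37} × {60} = {(x36,60), (x37,60)}
  {x37} × {59, 60} = {(x37,59), (x37,60)}
  {x35, x36, x37} × {59} = {(x35,59), (x36,59), (x37,59)}
  {x35, x36, x37} × {60} = {(x35,60), (x36,60), (x37,60)}
  {x35, x36} × {59, 60} = {(x35,59), (x35,60), (x36,59), (x36,60)}
  {x36, x37} × {59, 60} = {(x36,59), (x36,60), (x37,59), (x37,60)}
  {x35, x36, x37} × {59, 60} = {(x35,59), (x35,60), (x36,59), (x36,60), (x37,59), (x37,60)}
These 16 distinct sets form the basis B.
Close under arbitrary unions to get τ_{X×Y}; counting gives |τ_{X×Y}| = 36.


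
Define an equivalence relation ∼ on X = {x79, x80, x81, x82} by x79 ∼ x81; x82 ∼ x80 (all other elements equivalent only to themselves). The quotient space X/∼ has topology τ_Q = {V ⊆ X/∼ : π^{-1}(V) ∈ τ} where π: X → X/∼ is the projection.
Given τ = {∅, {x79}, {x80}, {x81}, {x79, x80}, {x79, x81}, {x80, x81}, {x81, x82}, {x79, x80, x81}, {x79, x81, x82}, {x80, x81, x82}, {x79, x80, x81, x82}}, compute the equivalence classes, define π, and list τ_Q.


X/∼ = {[x79=x81], [x80=x82]}; |τ_Q| = 3.

Equivalence classes: [x79=x81], [x80=x82].
Quotient map π: X → X/∼ sends x79 ↦ [x79=x81], x80 ↦ [x80=x82], x81 ↦ [x79=x81], x82 ↦ [x80=x82].
For each subset V ⊆ X/∼, compute π^{-1}(V) ⊆ X and check whether π^{-1}(V) ∈ τ. V is open in τ_Q iff π^{-1}(V) ∈ τ.
  V = {}: π^{-1}(V) = ∅ ∈ τ ✓.
  V = {[x79=x81]}: π^{-1}(V) = {x79, x81} ∈ τ ✓.
  V = {[x80=x82]}: π^{-1}(V) = {x80, x82} ∉ τ ✗.
  V = {[x79=x81], [x80=x82]}: π^{-1}(V) = {x79, x80, x81, x82} ∈ τ ✓.
Open sets in the quotient: τ_Q = {{}, {[x79=x81]}, {[x79=x81], [x80=x82]}} (3 elements).


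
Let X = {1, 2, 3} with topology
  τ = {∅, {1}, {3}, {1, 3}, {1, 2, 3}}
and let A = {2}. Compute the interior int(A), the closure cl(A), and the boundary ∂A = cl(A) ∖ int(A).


int(A) = ∅, cl(A) = {2}, ∂A = {2}.

Closed sets in (X, τ) are complements of opens:
  closed(X, τ) = {∅, {2}, {1, 2}, {2, 3}, {1, 2, 3}}.
int(A) = ⋃ {U ∈ τ : U ⊆ A}. Opens contained in A: ∅.
Taking the union of these: int(A) = ∅.
cl(A) = ⋂ {C closed : A ⊆ C}. Closed sets containing A: {2}, {1, 2}, {2, 3}, {1, 2, 3}.
Intersecting these: cl(A) = {2}.
∂A = cl(A) ∖ int(A) = {2} ∖ ∅ = {2}.


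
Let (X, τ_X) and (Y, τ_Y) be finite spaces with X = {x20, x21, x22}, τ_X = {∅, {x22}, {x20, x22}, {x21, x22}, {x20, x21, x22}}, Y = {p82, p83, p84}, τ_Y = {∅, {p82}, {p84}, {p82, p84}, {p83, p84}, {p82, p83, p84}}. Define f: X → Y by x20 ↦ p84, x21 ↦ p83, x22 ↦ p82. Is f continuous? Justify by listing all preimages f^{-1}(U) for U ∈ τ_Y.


f is NOT continuous.

Compute f^{-1}(U) for each U ∈ τ_Y:
  U = ∅: f^{-1}(U) = ∅ ∈ τ_X ✓.
  U = {p82}: f^{-1}(U) = {x22} ∈ τ_X ✓.
  U = {p84}: f^{-1}(U) = {x20} ∉ τ_X ✗.
  U = {p82, p84}: f^{-1}(U) = {x20, x22} ∈ τ_X ✓.
  U = {p83, p84}: f^{-1}(U) = {x20, x21} ∉ τ_X ✗.
  U = {p82, p83, p84}: f^{-1}(U) = {x20, x21, x22} ∈ τ_X ✓.
Found U = {p84} with f^{-1}(U) = {x20} not in τ_X. Therefore f is NOT continuous.


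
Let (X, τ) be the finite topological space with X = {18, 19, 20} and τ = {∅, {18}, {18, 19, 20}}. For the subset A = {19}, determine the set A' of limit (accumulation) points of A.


A' = {20}

For each x ∈ X, list the open sets U ∈ τ with x ∈ U, then check whether U ∩ (A ∖ {x}) ≠ ∅ for every such U.
  x = 18: open {18} ∋ x has {18} ∩ (A ∖ {18}) = ∅, so x is NOT a limit point.
  x = 19: open {18, 19, 20} ∋ x has {18, 19, 20} ∩ (A ∖ {19}) = ∅, so x is NOT a limit point.
  x = 20: opens ∋ x are {18, 19, 20}; each meets A ∖ {20}, so x IS a limit point.
Collecting: A' = {20}.
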